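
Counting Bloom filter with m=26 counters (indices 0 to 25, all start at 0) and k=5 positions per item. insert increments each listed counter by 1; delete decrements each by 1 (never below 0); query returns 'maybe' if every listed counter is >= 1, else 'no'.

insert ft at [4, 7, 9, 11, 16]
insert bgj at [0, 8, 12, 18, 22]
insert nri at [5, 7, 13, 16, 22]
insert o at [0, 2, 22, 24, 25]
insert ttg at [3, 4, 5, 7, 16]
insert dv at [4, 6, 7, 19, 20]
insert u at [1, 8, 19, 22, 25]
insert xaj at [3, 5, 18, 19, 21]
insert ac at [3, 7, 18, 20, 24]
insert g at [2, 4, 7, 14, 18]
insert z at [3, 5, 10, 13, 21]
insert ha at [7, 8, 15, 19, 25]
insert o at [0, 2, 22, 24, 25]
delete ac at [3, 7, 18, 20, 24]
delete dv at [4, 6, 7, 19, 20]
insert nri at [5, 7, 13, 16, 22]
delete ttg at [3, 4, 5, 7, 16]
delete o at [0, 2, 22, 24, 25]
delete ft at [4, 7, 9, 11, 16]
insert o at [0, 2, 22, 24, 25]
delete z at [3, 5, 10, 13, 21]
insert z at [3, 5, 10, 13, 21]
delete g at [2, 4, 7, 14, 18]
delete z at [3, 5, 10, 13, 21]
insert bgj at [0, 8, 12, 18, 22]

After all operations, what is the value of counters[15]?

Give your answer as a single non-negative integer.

Step 1: insert ft at [4, 7, 9, 11, 16] -> counters=[0,0,0,0,1,0,0,1,0,1,0,1,0,0,0,0,1,0,0,0,0,0,0,0,0,0]
Step 2: insert bgj at [0, 8, 12, 18, 22] -> counters=[1,0,0,0,1,0,0,1,1,1,0,1,1,0,0,0,1,0,1,0,0,0,1,0,0,0]
Step 3: insert nri at [5, 7, 13, 16, 22] -> counters=[1,0,0,0,1,1,0,2,1,1,0,1,1,1,0,0,2,0,1,0,0,0,2,0,0,0]
Step 4: insert o at [0, 2, 22, 24, 25] -> counters=[2,0,1,0,1,1,0,2,1,1,0,1,1,1,0,0,2,0,1,0,0,0,3,0,1,1]
Step 5: insert ttg at [3, 4, 5, 7, 16] -> counters=[2,0,1,1,2,2,0,3,1,1,0,1,1,1,0,0,3,0,1,0,0,0,3,0,1,1]
Step 6: insert dv at [4, 6, 7, 19, 20] -> counters=[2,0,1,1,3,2,1,4,1,1,0,1,1,1,0,0,3,0,1,1,1,0,3,0,1,1]
Step 7: insert u at [1, 8, 19, 22, 25] -> counters=[2,1,1,1,3,2,1,4,2,1,0,1,1,1,0,0,3,0,1,2,1,0,4,0,1,2]
Step 8: insert xaj at [3, 5, 18, 19, 21] -> counters=[2,1,1,2,3,3,1,4,2,1,0,1,1,1,0,0,3,0,2,3,1,1,4,0,1,2]
Step 9: insert ac at [3, 7, 18, 20, 24] -> counters=[2,1,1,3,3,3,1,5,2,1,0,1,1,1,0,0,3,0,3,3,2,1,4,0,2,2]
Step 10: insert g at [2, 4, 7, 14, 18] -> counters=[2,1,2,3,4,3,1,6,2,1,0,1,1,1,1,0,3,0,4,3,2,1,4,0,2,2]
Step 11: insert z at [3, 5, 10, 13, 21] -> counters=[2,1,2,4,4,4,1,6,2,1,1,1,1,2,1,0,3,0,4,3,2,2,4,0,2,2]
Step 12: insert ha at [7, 8, 15, 19, 25] -> counters=[2,1,2,4,4,4,1,7,3,1,1,1,1,2,1,1,3,0,4,4,2,2,4,0,2,3]
Step 13: insert o at [0, 2, 22, 24, 25] -> counters=[3,1,3,4,4,4,1,7,3,1,1,1,1,2,1,1,3,0,4,4,2,2,5,0,3,4]
Step 14: delete ac at [3, 7, 18, 20, 24] -> counters=[3,1,3,3,4,4,1,6,3,1,1,1,1,2,1,1,3,0,3,4,1,2,5,0,2,4]
Step 15: delete dv at [4, 6, 7, 19, 20] -> counters=[3,1,3,3,3,4,0,5,3,1,1,1,1,2,1,1,3,0,3,3,0,2,5,0,2,4]
Step 16: insert nri at [5, 7, 13, 16, 22] -> counters=[3,1,3,3,3,5,0,6,3,1,1,1,1,3,1,1,4,0,3,3,0,2,6,0,2,4]
Step 17: delete ttg at [3, 4, 5, 7, 16] -> counters=[3,1,3,2,2,4,0,5,3,1,1,1,1,3,1,1,3,0,3,3,0,2,6,0,2,4]
Step 18: delete o at [0, 2, 22, 24, 25] -> counters=[2,1,2,2,2,4,0,5,3,1,1,1,1,3,1,1,3,0,3,3,0,2,5,0,1,3]
Step 19: delete ft at [4, 7, 9, 11, 16] -> counters=[2,1,2,2,1,4,0,4,3,0,1,0,1,3,1,1,2,0,3,3,0,2,5,0,1,3]
Step 20: insert o at [0, 2, 22, 24, 25] -> counters=[3,1,3,2,1,4,0,4,3,0,1,0,1,3,1,1,2,0,3,3,0,2,6,0,2,4]
Step 21: delete z at [3, 5, 10, 13, 21] -> counters=[3,1,3,1,1,3,0,4,3,0,0,0,1,2,1,1,2,0,3,3,0,1,6,0,2,4]
Step 22: insert z at [3, 5, 10, 13, 21] -> counters=[3,1,3,2,1,4,0,4,3,0,1,0,1,3,1,1,2,0,3,3,0,2,6,0,2,4]
Step 23: delete g at [2, 4, 7, 14, 18] -> counters=[3,1,2,2,0,4,0,3,3,0,1,0,1,3,0,1,2,0,2,3,0,2,6,0,2,4]
Step 24: delete z at [3, 5, 10, 13, 21] -> counters=[3,1,2,1,0,3,0,3,3,0,0,0,1,2,0,1,2,0,2,3,0,1,6,0,2,4]
Step 25: insert bgj at [0, 8, 12, 18, 22] -> counters=[4,1,2,1,0,3,0,3,4,0,0,0,2,2,0,1,2,0,3,3,0,1,7,0,2,4]
Final counters=[4,1,2,1,0,3,0,3,4,0,0,0,2,2,0,1,2,0,3,3,0,1,7,0,2,4] -> counters[15]=1

Answer: 1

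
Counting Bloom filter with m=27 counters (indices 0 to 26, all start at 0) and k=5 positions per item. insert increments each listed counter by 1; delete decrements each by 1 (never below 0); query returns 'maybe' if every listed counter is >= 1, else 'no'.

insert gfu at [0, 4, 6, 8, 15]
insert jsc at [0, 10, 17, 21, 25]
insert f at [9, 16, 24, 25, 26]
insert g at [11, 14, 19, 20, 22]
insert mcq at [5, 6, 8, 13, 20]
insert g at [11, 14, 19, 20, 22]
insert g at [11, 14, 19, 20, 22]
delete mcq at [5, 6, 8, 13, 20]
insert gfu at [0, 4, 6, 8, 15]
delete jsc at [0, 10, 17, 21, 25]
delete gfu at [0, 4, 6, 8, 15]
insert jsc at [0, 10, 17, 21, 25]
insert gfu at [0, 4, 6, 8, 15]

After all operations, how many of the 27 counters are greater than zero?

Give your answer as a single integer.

Step 1: insert gfu at [0, 4, 6, 8, 15] -> counters=[1,0,0,0,1,0,1,0,1,0,0,0,0,0,0,1,0,0,0,0,0,0,0,0,0,0,0]
Step 2: insert jsc at [0, 10, 17, 21, 25] -> counters=[2,0,0,0,1,0,1,0,1,0,1,0,0,0,0,1,0,1,0,0,0,1,0,0,0,1,0]
Step 3: insert f at [9, 16, 24, 25, 26] -> counters=[2,0,0,0,1,0,1,0,1,1,1,0,0,0,0,1,1,1,0,0,0,1,0,0,1,2,1]
Step 4: insert g at [11, 14, 19, 20, 22] -> counters=[2,0,0,0,1,0,1,0,1,1,1,1,0,0,1,1,1,1,0,1,1,1,1,0,1,2,1]
Step 5: insert mcq at [5, 6, 8, 13, 20] -> counters=[2,0,0,0,1,1,2,0,2,1,1,1,0,1,1,1,1,1,0,1,2,1,1,0,1,2,1]
Step 6: insert g at [11, 14, 19, 20, 22] -> counters=[2,0,0,0,1,1,2,0,2,1,1,2,0,1,2,1,1,1,0,2,3,1,2,0,1,2,1]
Step 7: insert g at [11, 14, 19, 20, 22] -> counters=[2,0,0,0,1,1,2,0,2,1,1,3,0,1,3,1,1,1,0,3,4,1,3,0,1,2,1]
Step 8: delete mcq at [5, 6, 8, 13, 20] -> counters=[2,0,0,0,1,0,1,0,1,1,1,3,0,0,3,1,1,1,0,3,3,1,3,0,1,2,1]
Step 9: insert gfu at [0, 4, 6, 8, 15] -> counters=[3,0,0,0,2,0,2,0,2,1,1,3,0,0,3,2,1,1,0,3,3,1,3,0,1,2,1]
Step 10: delete jsc at [0, 10, 17, 21, 25] -> counters=[2,0,0,0,2,0,2,0,2,1,0,3,0,0,3,2,1,0,0,3,3,0,3,0,1,1,1]
Step 11: delete gfu at [0, 4, 6, 8, 15] -> counters=[1,0,0,0,1,0,1,0,1,1,0,3,0,0,3,1,1,0,0,3,3,0,3,0,1,1,1]
Step 12: insert jsc at [0, 10, 17, 21, 25] -> counters=[2,0,0,0,1,0,1,0,1,1,1,3,0,0,3,1,1,1,0,3,3,1,3,0,1,2,1]
Step 13: insert gfu at [0, 4, 6, 8, 15] -> counters=[3,0,0,0,2,0,2,0,2,1,1,3,0,0,3,2,1,1,0,3,3,1,3,0,1,2,1]
Final counters=[3,0,0,0,2,0,2,0,2,1,1,3,0,0,3,2,1,1,0,3,3,1,3,0,1,2,1] -> 18 nonzero

Answer: 18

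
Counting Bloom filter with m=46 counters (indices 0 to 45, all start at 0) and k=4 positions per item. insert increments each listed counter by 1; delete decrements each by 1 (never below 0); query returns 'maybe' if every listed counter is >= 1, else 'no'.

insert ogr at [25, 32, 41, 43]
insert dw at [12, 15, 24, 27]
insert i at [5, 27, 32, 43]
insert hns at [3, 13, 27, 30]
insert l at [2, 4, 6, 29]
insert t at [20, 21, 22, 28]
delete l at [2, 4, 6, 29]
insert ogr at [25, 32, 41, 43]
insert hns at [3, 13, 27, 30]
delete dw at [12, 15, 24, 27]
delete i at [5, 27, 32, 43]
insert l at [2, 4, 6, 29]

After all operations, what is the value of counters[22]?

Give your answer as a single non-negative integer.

Step 1: insert ogr at [25, 32, 41, 43] -> counters=[0,0,0,0,0,0,0,0,0,0,0,0,0,0,0,0,0,0,0,0,0,0,0,0,0,1,0,0,0,0,0,0,1,0,0,0,0,0,0,0,0,1,0,1,0,0]
Step 2: insert dw at [12, 15, 24, 27] -> counters=[0,0,0,0,0,0,0,0,0,0,0,0,1,0,0,1,0,0,0,0,0,0,0,0,1,1,0,1,0,0,0,0,1,0,0,0,0,0,0,0,0,1,0,1,0,0]
Step 3: insert i at [5, 27, 32, 43] -> counters=[0,0,0,0,0,1,0,0,0,0,0,0,1,0,0,1,0,0,0,0,0,0,0,0,1,1,0,2,0,0,0,0,2,0,0,0,0,0,0,0,0,1,0,2,0,0]
Step 4: insert hns at [3, 13, 27, 30] -> counters=[0,0,0,1,0,1,0,0,0,0,0,0,1,1,0,1,0,0,0,0,0,0,0,0,1,1,0,3,0,0,1,0,2,0,0,0,0,0,0,0,0,1,0,2,0,0]
Step 5: insert l at [2, 4, 6, 29] -> counters=[0,0,1,1,1,1,1,0,0,0,0,0,1,1,0,1,0,0,0,0,0,0,0,0,1,1,0,3,0,1,1,0,2,0,0,0,0,0,0,0,0,1,0,2,0,0]
Step 6: insert t at [20, 21, 22, 28] -> counters=[0,0,1,1,1,1,1,0,0,0,0,0,1,1,0,1,0,0,0,0,1,1,1,0,1,1,0,3,1,1,1,0,2,0,0,0,0,0,0,0,0,1,0,2,0,0]
Step 7: delete l at [2, 4, 6, 29] -> counters=[0,0,0,1,0,1,0,0,0,0,0,0,1,1,0,1,0,0,0,0,1,1,1,0,1,1,0,3,1,0,1,0,2,0,0,0,0,0,0,0,0,1,0,2,0,0]
Step 8: insert ogr at [25, 32, 41, 43] -> counters=[0,0,0,1,0,1,0,0,0,0,0,0,1,1,0,1,0,0,0,0,1,1,1,0,1,2,0,3,1,0,1,0,3,0,0,0,0,0,0,0,0,2,0,3,0,0]
Step 9: insert hns at [3, 13, 27, 30] -> counters=[0,0,0,2,0,1,0,0,0,0,0,0,1,2,0,1,0,0,0,0,1,1,1,0,1,2,0,4,1,0,2,0,3,0,0,0,0,0,0,0,0,2,0,3,0,0]
Step 10: delete dw at [12, 15, 24, 27] -> counters=[0,0,0,2,0,1,0,0,0,0,0,0,0,2,0,0,0,0,0,0,1,1,1,0,0,2,0,3,1,0,2,0,3,0,0,0,0,0,0,0,0,2,0,3,0,0]
Step 11: delete i at [5, 27, 32, 43] -> counters=[0,0,0,2,0,0,0,0,0,0,0,0,0,2,0,0,0,0,0,0,1,1,1,0,0,2,0,2,1,0,2,0,2,0,0,0,0,0,0,0,0,2,0,2,0,0]
Step 12: insert l at [2, 4, 6, 29] -> counters=[0,0,1,2,1,0,1,0,0,0,0,0,0,2,0,0,0,0,0,0,1,1,1,0,0,2,0,2,1,1,2,0,2,0,0,0,0,0,0,0,0,2,0,2,0,0]
Final counters=[0,0,1,2,1,0,1,0,0,0,0,0,0,2,0,0,0,0,0,0,1,1,1,0,0,2,0,2,1,1,2,0,2,0,0,0,0,0,0,0,0,2,0,2,0,0] -> counters[22]=1

Answer: 1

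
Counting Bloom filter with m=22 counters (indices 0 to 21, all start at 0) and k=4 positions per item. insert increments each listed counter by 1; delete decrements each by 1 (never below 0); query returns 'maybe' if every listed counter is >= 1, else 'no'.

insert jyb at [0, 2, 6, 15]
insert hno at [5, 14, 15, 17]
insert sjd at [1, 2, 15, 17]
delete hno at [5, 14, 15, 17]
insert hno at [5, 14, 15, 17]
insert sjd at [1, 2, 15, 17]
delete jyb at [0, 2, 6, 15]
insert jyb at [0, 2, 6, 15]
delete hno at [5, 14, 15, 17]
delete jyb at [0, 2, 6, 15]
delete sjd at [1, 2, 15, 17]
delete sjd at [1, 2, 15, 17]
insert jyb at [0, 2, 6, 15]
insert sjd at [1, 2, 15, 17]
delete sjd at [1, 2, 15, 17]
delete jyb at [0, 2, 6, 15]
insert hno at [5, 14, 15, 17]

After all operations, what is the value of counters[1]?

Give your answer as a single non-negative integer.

Step 1: insert jyb at [0, 2, 6, 15] -> counters=[1,0,1,0,0,0,1,0,0,0,0,0,0,0,0,1,0,0,0,0,0,0]
Step 2: insert hno at [5, 14, 15, 17] -> counters=[1,0,1,0,0,1,1,0,0,0,0,0,0,0,1,2,0,1,0,0,0,0]
Step 3: insert sjd at [1, 2, 15, 17] -> counters=[1,1,2,0,0,1,1,0,0,0,0,0,0,0,1,3,0,2,0,0,0,0]
Step 4: delete hno at [5, 14, 15, 17] -> counters=[1,1,2,0,0,0,1,0,0,0,0,0,0,0,0,2,0,1,0,0,0,0]
Step 5: insert hno at [5, 14, 15, 17] -> counters=[1,1,2,0,0,1,1,0,0,0,0,0,0,0,1,3,0,2,0,0,0,0]
Step 6: insert sjd at [1, 2, 15, 17] -> counters=[1,2,3,0,0,1,1,0,0,0,0,0,0,0,1,4,0,3,0,0,0,0]
Step 7: delete jyb at [0, 2, 6, 15] -> counters=[0,2,2,0,0,1,0,0,0,0,0,0,0,0,1,3,0,3,0,0,0,0]
Step 8: insert jyb at [0, 2, 6, 15] -> counters=[1,2,3,0,0,1,1,0,0,0,0,0,0,0,1,4,0,3,0,0,0,0]
Step 9: delete hno at [5, 14, 15, 17] -> counters=[1,2,3,0,0,0,1,0,0,0,0,0,0,0,0,3,0,2,0,0,0,0]
Step 10: delete jyb at [0, 2, 6, 15] -> counters=[0,2,2,0,0,0,0,0,0,0,0,0,0,0,0,2,0,2,0,0,0,0]
Step 11: delete sjd at [1, 2, 15, 17] -> counters=[0,1,1,0,0,0,0,0,0,0,0,0,0,0,0,1,0,1,0,0,0,0]
Step 12: delete sjd at [1, 2, 15, 17] -> counters=[0,0,0,0,0,0,0,0,0,0,0,0,0,0,0,0,0,0,0,0,0,0]
Step 13: insert jyb at [0, 2, 6, 15] -> counters=[1,0,1,0,0,0,1,0,0,0,0,0,0,0,0,1,0,0,0,0,0,0]
Step 14: insert sjd at [1, 2, 15, 17] -> counters=[1,1,2,0,0,0,1,0,0,0,0,0,0,0,0,2,0,1,0,0,0,0]
Step 15: delete sjd at [1, 2, 15, 17] -> counters=[1,0,1,0,0,0,1,0,0,0,0,0,0,0,0,1,0,0,0,0,0,0]
Step 16: delete jyb at [0, 2, 6, 15] -> counters=[0,0,0,0,0,0,0,0,0,0,0,0,0,0,0,0,0,0,0,0,0,0]
Step 17: insert hno at [5, 14, 15, 17] -> counters=[0,0,0,0,0,1,0,0,0,0,0,0,0,0,1,1,0,1,0,0,0,0]
Final counters=[0,0,0,0,0,1,0,0,0,0,0,0,0,0,1,1,0,1,0,0,0,0] -> counters[1]=0

Answer: 0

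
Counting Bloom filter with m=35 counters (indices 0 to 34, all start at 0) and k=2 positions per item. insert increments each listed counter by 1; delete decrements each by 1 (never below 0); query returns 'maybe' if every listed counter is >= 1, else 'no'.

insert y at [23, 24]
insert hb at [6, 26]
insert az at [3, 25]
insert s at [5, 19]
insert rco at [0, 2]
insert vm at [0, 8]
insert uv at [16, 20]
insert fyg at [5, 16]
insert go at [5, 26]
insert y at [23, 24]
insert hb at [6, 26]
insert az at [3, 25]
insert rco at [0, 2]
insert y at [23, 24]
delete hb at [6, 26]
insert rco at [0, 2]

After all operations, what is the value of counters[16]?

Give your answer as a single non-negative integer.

Answer: 2

Derivation:
Step 1: insert y at [23, 24] -> counters=[0,0,0,0,0,0,0,0,0,0,0,0,0,0,0,0,0,0,0,0,0,0,0,1,1,0,0,0,0,0,0,0,0,0,0]
Step 2: insert hb at [6, 26] -> counters=[0,0,0,0,0,0,1,0,0,0,0,0,0,0,0,0,0,0,0,0,0,0,0,1,1,0,1,0,0,0,0,0,0,0,0]
Step 3: insert az at [3, 25] -> counters=[0,0,0,1,0,0,1,0,0,0,0,0,0,0,0,0,0,0,0,0,0,0,0,1,1,1,1,0,0,0,0,0,0,0,0]
Step 4: insert s at [5, 19] -> counters=[0,0,0,1,0,1,1,0,0,0,0,0,0,0,0,0,0,0,0,1,0,0,0,1,1,1,1,0,0,0,0,0,0,0,0]
Step 5: insert rco at [0, 2] -> counters=[1,0,1,1,0,1,1,0,0,0,0,0,0,0,0,0,0,0,0,1,0,0,0,1,1,1,1,0,0,0,0,0,0,0,0]
Step 6: insert vm at [0, 8] -> counters=[2,0,1,1,0,1,1,0,1,0,0,0,0,0,0,0,0,0,0,1,0,0,0,1,1,1,1,0,0,0,0,0,0,0,0]
Step 7: insert uv at [16, 20] -> counters=[2,0,1,1,0,1,1,0,1,0,0,0,0,0,0,0,1,0,0,1,1,0,0,1,1,1,1,0,0,0,0,0,0,0,0]
Step 8: insert fyg at [5, 16] -> counters=[2,0,1,1,0,2,1,0,1,0,0,0,0,0,0,0,2,0,0,1,1,0,0,1,1,1,1,0,0,0,0,0,0,0,0]
Step 9: insert go at [5, 26] -> counters=[2,0,1,1,0,3,1,0,1,0,0,0,0,0,0,0,2,0,0,1,1,0,0,1,1,1,2,0,0,0,0,0,0,0,0]
Step 10: insert y at [23, 24] -> counters=[2,0,1,1,0,3,1,0,1,0,0,0,0,0,0,0,2,0,0,1,1,0,0,2,2,1,2,0,0,0,0,0,0,0,0]
Step 11: insert hb at [6, 26] -> counters=[2,0,1,1,0,3,2,0,1,0,0,0,0,0,0,0,2,0,0,1,1,0,0,2,2,1,3,0,0,0,0,0,0,0,0]
Step 12: insert az at [3, 25] -> counters=[2,0,1,2,0,3,2,0,1,0,0,0,0,0,0,0,2,0,0,1,1,0,0,2,2,2,3,0,0,0,0,0,0,0,0]
Step 13: insert rco at [0, 2] -> counters=[3,0,2,2,0,3,2,0,1,0,0,0,0,0,0,0,2,0,0,1,1,0,0,2,2,2,3,0,0,0,0,0,0,0,0]
Step 14: insert y at [23, 24] -> counters=[3,0,2,2,0,3,2,0,1,0,0,0,0,0,0,0,2,0,0,1,1,0,0,3,3,2,3,0,0,0,0,0,0,0,0]
Step 15: delete hb at [6, 26] -> counters=[3,0,2,2,0,3,1,0,1,0,0,0,0,0,0,0,2,0,0,1,1,0,0,3,3,2,2,0,0,0,0,0,0,0,0]
Step 16: insert rco at [0, 2] -> counters=[4,0,3,2,0,3,1,0,1,0,0,0,0,0,0,0,2,0,0,1,1,0,0,3,3,2,2,0,0,0,0,0,0,0,0]
Final counters=[4,0,3,2,0,3,1,0,1,0,0,0,0,0,0,0,2,0,0,1,1,0,0,3,3,2,2,0,0,0,0,0,0,0,0] -> counters[16]=2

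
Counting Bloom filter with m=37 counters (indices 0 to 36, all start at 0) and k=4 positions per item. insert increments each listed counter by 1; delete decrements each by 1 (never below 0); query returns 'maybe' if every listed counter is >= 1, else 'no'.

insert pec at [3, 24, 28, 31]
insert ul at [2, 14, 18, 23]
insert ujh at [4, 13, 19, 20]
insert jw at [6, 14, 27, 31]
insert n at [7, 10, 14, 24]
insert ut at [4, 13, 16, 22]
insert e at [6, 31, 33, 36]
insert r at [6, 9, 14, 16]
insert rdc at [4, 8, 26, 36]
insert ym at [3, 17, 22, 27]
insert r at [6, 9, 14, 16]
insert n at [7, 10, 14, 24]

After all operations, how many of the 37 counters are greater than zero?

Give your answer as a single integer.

Answer: 24

Derivation:
Step 1: insert pec at [3, 24, 28, 31] -> counters=[0,0,0,1,0,0,0,0,0,0,0,0,0,0,0,0,0,0,0,0,0,0,0,0,1,0,0,0,1,0,0,1,0,0,0,0,0]
Step 2: insert ul at [2, 14, 18, 23] -> counters=[0,0,1,1,0,0,0,0,0,0,0,0,0,0,1,0,0,0,1,0,0,0,0,1,1,0,0,0,1,0,0,1,0,0,0,0,0]
Step 3: insert ujh at [4, 13, 19, 20] -> counters=[0,0,1,1,1,0,0,0,0,0,0,0,0,1,1,0,0,0,1,1,1,0,0,1,1,0,0,0,1,0,0,1,0,0,0,0,0]
Step 4: insert jw at [6, 14, 27, 31] -> counters=[0,0,1,1,1,0,1,0,0,0,0,0,0,1,2,0,0,0,1,1,1,0,0,1,1,0,0,1,1,0,0,2,0,0,0,0,0]
Step 5: insert n at [7, 10, 14, 24] -> counters=[0,0,1,1,1,0,1,1,0,0,1,0,0,1,3,0,0,0,1,1,1,0,0,1,2,0,0,1,1,0,0,2,0,0,0,0,0]
Step 6: insert ut at [4, 13, 16, 22] -> counters=[0,0,1,1,2,0,1,1,0,0,1,0,0,2,3,0,1,0,1,1,1,0,1,1,2,0,0,1,1,0,0,2,0,0,0,0,0]
Step 7: insert e at [6, 31, 33, 36] -> counters=[0,0,1,1,2,0,2,1,0,0,1,0,0,2,3,0,1,0,1,1,1,0,1,1,2,0,0,1,1,0,0,3,0,1,0,0,1]
Step 8: insert r at [6, 9, 14, 16] -> counters=[0,0,1,1,2,0,3,1,0,1,1,0,0,2,4,0,2,0,1,1,1,0,1,1,2,0,0,1,1,0,0,3,0,1,0,0,1]
Step 9: insert rdc at [4, 8, 26, 36] -> counters=[0,0,1,1,3,0,3,1,1,1,1,0,0,2,4,0,2,0,1,1,1,0,1,1,2,0,1,1,1,0,0,3,0,1,0,0,2]
Step 10: insert ym at [3, 17, 22, 27] -> counters=[0,0,1,2,3,0,3,1,1,1,1,0,0,2,4,0,2,1,1,1,1,0,2,1,2,0,1,2,1,0,0,3,0,1,0,0,2]
Step 11: insert r at [6, 9, 14, 16] -> counters=[0,0,1,2,3,0,4,1,1,2,1,0,0,2,5,0,3,1,1,1,1,0,2,1,2,0,1,2,1,0,0,3,0,1,0,0,2]
Step 12: insert n at [7, 10, 14, 24] -> counters=[0,0,1,2,3,0,4,2,1,2,2,0,0,2,6,0,3,1,1,1,1,0,2,1,3,0,1,2,1,0,0,3,0,1,0,0,2]
Final counters=[0,0,1,2,3,0,4,2,1,2,2,0,0,2,6,0,3,1,1,1,1,0,2,1,3,0,1,2,1,0,0,3,0,1,0,0,2] -> 24 nonzero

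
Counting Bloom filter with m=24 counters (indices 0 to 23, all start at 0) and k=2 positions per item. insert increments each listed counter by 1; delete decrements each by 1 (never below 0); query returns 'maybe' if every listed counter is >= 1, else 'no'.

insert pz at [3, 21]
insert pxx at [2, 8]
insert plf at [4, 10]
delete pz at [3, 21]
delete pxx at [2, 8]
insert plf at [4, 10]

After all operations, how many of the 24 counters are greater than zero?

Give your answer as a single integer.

Step 1: insert pz at [3, 21] -> counters=[0,0,0,1,0,0,0,0,0,0,0,0,0,0,0,0,0,0,0,0,0,1,0,0]
Step 2: insert pxx at [2, 8] -> counters=[0,0,1,1,0,0,0,0,1,0,0,0,0,0,0,0,0,0,0,0,0,1,0,0]
Step 3: insert plf at [4, 10] -> counters=[0,0,1,1,1,0,0,0,1,0,1,0,0,0,0,0,0,0,0,0,0,1,0,0]
Step 4: delete pz at [3, 21] -> counters=[0,0,1,0,1,0,0,0,1,0,1,0,0,0,0,0,0,0,0,0,0,0,0,0]
Step 5: delete pxx at [2, 8] -> counters=[0,0,0,0,1,0,0,0,0,0,1,0,0,0,0,0,0,0,0,0,0,0,0,0]
Step 6: insert plf at [4, 10] -> counters=[0,0,0,0,2,0,0,0,0,0,2,0,0,0,0,0,0,0,0,0,0,0,0,0]
Final counters=[0,0,0,0,2,0,0,0,0,0,2,0,0,0,0,0,0,0,0,0,0,0,0,0] -> 2 nonzero

Answer: 2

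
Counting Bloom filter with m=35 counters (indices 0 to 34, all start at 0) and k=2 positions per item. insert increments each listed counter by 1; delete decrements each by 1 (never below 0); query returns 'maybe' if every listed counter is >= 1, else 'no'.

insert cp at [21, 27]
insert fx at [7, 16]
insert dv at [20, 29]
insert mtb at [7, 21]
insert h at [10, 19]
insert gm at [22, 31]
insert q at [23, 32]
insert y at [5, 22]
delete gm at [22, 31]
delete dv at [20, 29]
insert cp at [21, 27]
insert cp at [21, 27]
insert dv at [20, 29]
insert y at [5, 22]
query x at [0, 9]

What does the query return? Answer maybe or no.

Answer: no

Derivation:
Step 1: insert cp at [21, 27] -> counters=[0,0,0,0,0,0,0,0,0,0,0,0,0,0,0,0,0,0,0,0,0,1,0,0,0,0,0,1,0,0,0,0,0,0,0]
Step 2: insert fx at [7, 16] -> counters=[0,0,0,0,0,0,0,1,0,0,0,0,0,0,0,0,1,0,0,0,0,1,0,0,0,0,0,1,0,0,0,0,0,0,0]
Step 3: insert dv at [20, 29] -> counters=[0,0,0,0,0,0,0,1,0,0,0,0,0,0,0,0,1,0,0,0,1,1,0,0,0,0,0,1,0,1,0,0,0,0,0]
Step 4: insert mtb at [7, 21] -> counters=[0,0,0,0,0,0,0,2,0,0,0,0,0,0,0,0,1,0,0,0,1,2,0,0,0,0,0,1,0,1,0,0,0,0,0]
Step 5: insert h at [10, 19] -> counters=[0,0,0,0,0,0,0,2,0,0,1,0,0,0,0,0,1,0,0,1,1,2,0,0,0,0,0,1,0,1,0,0,0,0,0]
Step 6: insert gm at [22, 31] -> counters=[0,0,0,0,0,0,0,2,0,0,1,0,0,0,0,0,1,0,0,1,1,2,1,0,0,0,0,1,0,1,0,1,0,0,0]
Step 7: insert q at [23, 32] -> counters=[0,0,0,0,0,0,0,2,0,0,1,0,0,0,0,0,1,0,0,1,1,2,1,1,0,0,0,1,0,1,0,1,1,0,0]
Step 8: insert y at [5, 22] -> counters=[0,0,0,0,0,1,0,2,0,0,1,0,0,0,0,0,1,0,0,1,1,2,2,1,0,0,0,1,0,1,0,1,1,0,0]
Step 9: delete gm at [22, 31] -> counters=[0,0,0,0,0,1,0,2,0,0,1,0,0,0,0,0,1,0,0,1,1,2,1,1,0,0,0,1,0,1,0,0,1,0,0]
Step 10: delete dv at [20, 29] -> counters=[0,0,0,0,0,1,0,2,0,0,1,0,0,0,0,0,1,0,0,1,0,2,1,1,0,0,0,1,0,0,0,0,1,0,0]
Step 11: insert cp at [21, 27] -> counters=[0,0,0,0,0,1,0,2,0,0,1,0,0,0,0,0,1,0,0,1,0,3,1,1,0,0,0,2,0,0,0,0,1,0,0]
Step 12: insert cp at [21, 27] -> counters=[0,0,0,0,0,1,0,2,0,0,1,0,0,0,0,0,1,0,0,1,0,4,1,1,0,0,0,3,0,0,0,0,1,0,0]
Step 13: insert dv at [20, 29] -> counters=[0,0,0,0,0,1,0,2,0,0,1,0,0,0,0,0,1,0,0,1,1,4,1,1,0,0,0,3,0,1,0,0,1,0,0]
Step 14: insert y at [5, 22] -> counters=[0,0,0,0,0,2,0,2,0,0,1,0,0,0,0,0,1,0,0,1,1,4,2,1,0,0,0,3,0,1,0,0,1,0,0]
Query x: check counters[0]=0 counters[9]=0 -> no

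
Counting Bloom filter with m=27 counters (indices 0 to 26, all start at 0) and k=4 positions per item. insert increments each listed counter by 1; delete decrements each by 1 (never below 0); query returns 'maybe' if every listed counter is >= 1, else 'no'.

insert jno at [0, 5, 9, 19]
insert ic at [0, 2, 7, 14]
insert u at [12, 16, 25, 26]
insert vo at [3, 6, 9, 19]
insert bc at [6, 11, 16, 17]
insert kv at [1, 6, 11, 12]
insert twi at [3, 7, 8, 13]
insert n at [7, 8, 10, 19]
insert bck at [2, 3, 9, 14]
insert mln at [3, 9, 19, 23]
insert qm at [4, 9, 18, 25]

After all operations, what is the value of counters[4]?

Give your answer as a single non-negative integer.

Step 1: insert jno at [0, 5, 9, 19] -> counters=[1,0,0,0,0,1,0,0,0,1,0,0,0,0,0,0,0,0,0,1,0,0,0,0,0,0,0]
Step 2: insert ic at [0, 2, 7, 14] -> counters=[2,0,1,0,0,1,0,1,0,1,0,0,0,0,1,0,0,0,0,1,0,0,0,0,0,0,0]
Step 3: insert u at [12, 16, 25, 26] -> counters=[2,0,1,0,0,1,0,1,0,1,0,0,1,0,1,0,1,0,0,1,0,0,0,0,0,1,1]
Step 4: insert vo at [3, 6, 9, 19] -> counters=[2,0,1,1,0,1,1,1,0,2,0,0,1,0,1,0,1,0,0,2,0,0,0,0,0,1,1]
Step 5: insert bc at [6, 11, 16, 17] -> counters=[2,0,1,1,0,1,2,1,0,2,0,1,1,0,1,0,2,1,0,2,0,0,0,0,0,1,1]
Step 6: insert kv at [1, 6, 11, 12] -> counters=[2,1,1,1,0,1,3,1,0,2,0,2,2,0,1,0,2,1,0,2,0,0,0,0,0,1,1]
Step 7: insert twi at [3, 7, 8, 13] -> counters=[2,1,1,2,0,1,3,2,1,2,0,2,2,1,1,0,2,1,0,2,0,0,0,0,0,1,1]
Step 8: insert n at [7, 8, 10, 19] -> counters=[2,1,1,2,0,1,3,3,2,2,1,2,2,1,1,0,2,1,0,3,0,0,0,0,0,1,1]
Step 9: insert bck at [2, 3, 9, 14] -> counters=[2,1,2,3,0,1,3,3,2,3,1,2,2,1,2,0,2,1,0,3,0,0,0,0,0,1,1]
Step 10: insert mln at [3, 9, 19, 23] -> counters=[2,1,2,4,0,1,3,3,2,4,1,2,2,1,2,0,2,1,0,4,0,0,0,1,0,1,1]
Step 11: insert qm at [4, 9, 18, 25] -> counters=[2,1,2,4,1,1,3,3,2,5,1,2,2,1,2,0,2,1,1,4,0,0,0,1,0,2,1]
Final counters=[2,1,2,4,1,1,3,3,2,5,1,2,2,1,2,0,2,1,1,4,0,0,0,1,0,2,1] -> counters[4]=1

Answer: 1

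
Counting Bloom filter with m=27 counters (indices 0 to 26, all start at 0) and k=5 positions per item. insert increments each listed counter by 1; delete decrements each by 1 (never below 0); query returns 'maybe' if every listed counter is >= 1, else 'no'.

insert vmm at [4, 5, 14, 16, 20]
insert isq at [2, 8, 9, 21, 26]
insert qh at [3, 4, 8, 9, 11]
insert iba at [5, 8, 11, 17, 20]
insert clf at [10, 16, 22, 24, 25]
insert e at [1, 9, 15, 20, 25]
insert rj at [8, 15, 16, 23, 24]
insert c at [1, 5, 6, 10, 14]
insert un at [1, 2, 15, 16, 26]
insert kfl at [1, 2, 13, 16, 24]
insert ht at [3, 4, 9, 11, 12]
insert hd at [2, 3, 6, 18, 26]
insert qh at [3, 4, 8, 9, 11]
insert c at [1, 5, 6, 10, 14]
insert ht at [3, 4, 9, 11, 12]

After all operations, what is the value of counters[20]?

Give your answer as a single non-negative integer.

Answer: 3

Derivation:
Step 1: insert vmm at [4, 5, 14, 16, 20] -> counters=[0,0,0,0,1,1,0,0,0,0,0,0,0,0,1,0,1,0,0,0,1,0,0,0,0,0,0]
Step 2: insert isq at [2, 8, 9, 21, 26] -> counters=[0,0,1,0,1,1,0,0,1,1,0,0,0,0,1,0,1,0,0,0,1,1,0,0,0,0,1]
Step 3: insert qh at [3, 4, 8, 9, 11] -> counters=[0,0,1,1,2,1,0,0,2,2,0,1,0,0,1,0,1,0,0,0,1,1,0,0,0,0,1]
Step 4: insert iba at [5, 8, 11, 17, 20] -> counters=[0,0,1,1,2,2,0,0,3,2,0,2,0,0,1,0,1,1,0,0,2,1,0,0,0,0,1]
Step 5: insert clf at [10, 16, 22, 24, 25] -> counters=[0,0,1,1,2,2,0,0,3,2,1,2,0,0,1,0,2,1,0,0,2,1,1,0,1,1,1]
Step 6: insert e at [1, 9, 15, 20, 25] -> counters=[0,1,1,1,2,2,0,0,3,3,1,2,0,0,1,1,2,1,0,0,3,1,1,0,1,2,1]
Step 7: insert rj at [8, 15, 16, 23, 24] -> counters=[0,1,1,1,2,2,0,0,4,3,1,2,0,0,1,2,3,1,0,0,3,1,1,1,2,2,1]
Step 8: insert c at [1, 5, 6, 10, 14] -> counters=[0,2,1,1,2,3,1,0,4,3,2,2,0,0,2,2,3,1,0,0,3,1,1,1,2,2,1]
Step 9: insert un at [1, 2, 15, 16, 26] -> counters=[0,3,2,1,2,3,1,0,4,3,2,2,0,0,2,3,4,1,0,0,3,1,1,1,2,2,2]
Step 10: insert kfl at [1, 2, 13, 16, 24] -> counters=[0,4,3,1,2,3,1,0,4,3,2,2,0,1,2,3,5,1,0,0,3,1,1,1,3,2,2]
Step 11: insert ht at [3, 4, 9, 11, 12] -> counters=[0,4,3,2,3,3,1,0,4,4,2,3,1,1,2,3,5,1,0,0,3,1,1,1,3,2,2]
Step 12: insert hd at [2, 3, 6, 18, 26] -> counters=[0,4,4,3,3,3,2,0,4,4,2,3,1,1,2,3,5,1,1,0,3,1,1,1,3,2,3]
Step 13: insert qh at [3, 4, 8, 9, 11] -> counters=[0,4,4,4,4,3,2,0,5,5,2,4,1,1,2,3,5,1,1,0,3,1,1,1,3,2,3]
Step 14: insert c at [1, 5, 6, 10, 14] -> counters=[0,5,4,4,4,4,3,0,5,5,3,4,1,1,3,3,5,1,1,0,3,1,1,1,3,2,3]
Step 15: insert ht at [3, 4, 9, 11, 12] -> counters=[0,5,4,5,5,4,3,0,5,6,3,5,2,1,3,3,5,1,1,0,3,1,1,1,3,2,3]
Final counters=[0,5,4,5,5,4,3,0,5,6,3,5,2,1,3,3,5,1,1,0,3,1,1,1,3,2,3] -> counters[20]=3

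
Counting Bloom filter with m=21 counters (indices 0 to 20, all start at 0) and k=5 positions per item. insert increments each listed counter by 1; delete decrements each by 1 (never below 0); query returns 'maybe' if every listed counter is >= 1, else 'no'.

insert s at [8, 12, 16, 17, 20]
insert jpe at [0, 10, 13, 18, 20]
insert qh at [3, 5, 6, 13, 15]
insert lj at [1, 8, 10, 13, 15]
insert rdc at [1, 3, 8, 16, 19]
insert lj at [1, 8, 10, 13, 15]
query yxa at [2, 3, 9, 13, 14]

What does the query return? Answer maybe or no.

Answer: no

Derivation:
Step 1: insert s at [8, 12, 16, 17, 20] -> counters=[0,0,0,0,0,0,0,0,1,0,0,0,1,0,0,0,1,1,0,0,1]
Step 2: insert jpe at [0, 10, 13, 18, 20] -> counters=[1,0,0,0,0,0,0,0,1,0,1,0,1,1,0,0,1,1,1,0,2]
Step 3: insert qh at [3, 5, 6, 13, 15] -> counters=[1,0,0,1,0,1,1,0,1,0,1,0,1,2,0,1,1,1,1,0,2]
Step 4: insert lj at [1, 8, 10, 13, 15] -> counters=[1,1,0,1,0,1,1,0,2,0,2,0,1,3,0,2,1,1,1,0,2]
Step 5: insert rdc at [1, 3, 8, 16, 19] -> counters=[1,2,0,2,0,1,1,0,3,0,2,0,1,3,0,2,2,1,1,1,2]
Step 6: insert lj at [1, 8, 10, 13, 15] -> counters=[1,3,0,2,0,1,1,0,4,0,3,0,1,4,0,3,2,1,1,1,2]
Query yxa: check counters[2]=0 counters[3]=2 counters[9]=0 counters[13]=4 counters[14]=0 -> no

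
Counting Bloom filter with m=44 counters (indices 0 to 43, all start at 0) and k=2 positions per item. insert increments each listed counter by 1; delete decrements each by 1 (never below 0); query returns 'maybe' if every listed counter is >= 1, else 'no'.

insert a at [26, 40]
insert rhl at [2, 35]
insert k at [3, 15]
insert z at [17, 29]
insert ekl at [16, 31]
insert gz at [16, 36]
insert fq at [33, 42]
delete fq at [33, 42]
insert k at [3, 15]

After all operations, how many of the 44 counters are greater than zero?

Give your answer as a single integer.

Step 1: insert a at [26, 40] -> counters=[0,0,0,0,0,0,0,0,0,0,0,0,0,0,0,0,0,0,0,0,0,0,0,0,0,0,1,0,0,0,0,0,0,0,0,0,0,0,0,0,1,0,0,0]
Step 2: insert rhl at [2, 35] -> counters=[0,0,1,0,0,0,0,0,0,0,0,0,0,0,0,0,0,0,0,0,0,0,0,0,0,0,1,0,0,0,0,0,0,0,0,1,0,0,0,0,1,0,0,0]
Step 3: insert k at [3, 15] -> counters=[0,0,1,1,0,0,0,0,0,0,0,0,0,0,0,1,0,0,0,0,0,0,0,0,0,0,1,0,0,0,0,0,0,0,0,1,0,0,0,0,1,0,0,0]
Step 4: insert z at [17, 29] -> counters=[0,0,1,1,0,0,0,0,0,0,0,0,0,0,0,1,0,1,0,0,0,0,0,0,0,0,1,0,0,1,0,0,0,0,0,1,0,0,0,0,1,0,0,0]
Step 5: insert ekl at [16, 31] -> counters=[0,0,1,1,0,0,0,0,0,0,0,0,0,0,0,1,1,1,0,0,0,0,0,0,0,0,1,0,0,1,0,1,0,0,0,1,0,0,0,0,1,0,0,0]
Step 6: insert gz at [16, 36] -> counters=[0,0,1,1,0,0,0,0,0,0,0,0,0,0,0,1,2,1,0,0,0,0,0,0,0,0,1,0,0,1,0,1,0,0,0,1,1,0,0,0,1,0,0,0]
Step 7: insert fq at [33, 42] -> counters=[0,0,1,1,0,0,0,0,0,0,0,0,0,0,0,1,2,1,0,0,0,0,0,0,0,0,1,0,0,1,0,1,0,1,0,1,1,0,0,0,1,0,1,0]
Step 8: delete fq at [33, 42] -> counters=[0,0,1,1,0,0,0,0,0,0,0,0,0,0,0,1,2,1,0,0,0,0,0,0,0,0,1,0,0,1,0,1,0,0,0,1,1,0,0,0,1,0,0,0]
Step 9: insert k at [3, 15] -> counters=[0,0,1,2,0,0,0,0,0,0,0,0,0,0,0,2,2,1,0,0,0,0,0,0,0,0,1,0,0,1,0,1,0,0,0,1,1,0,0,0,1,0,0,0]
Final counters=[0,0,1,2,0,0,0,0,0,0,0,0,0,0,0,2,2,1,0,0,0,0,0,0,0,0,1,0,0,1,0,1,0,0,0,1,1,0,0,0,1,0,0,0] -> 11 nonzero

Answer: 11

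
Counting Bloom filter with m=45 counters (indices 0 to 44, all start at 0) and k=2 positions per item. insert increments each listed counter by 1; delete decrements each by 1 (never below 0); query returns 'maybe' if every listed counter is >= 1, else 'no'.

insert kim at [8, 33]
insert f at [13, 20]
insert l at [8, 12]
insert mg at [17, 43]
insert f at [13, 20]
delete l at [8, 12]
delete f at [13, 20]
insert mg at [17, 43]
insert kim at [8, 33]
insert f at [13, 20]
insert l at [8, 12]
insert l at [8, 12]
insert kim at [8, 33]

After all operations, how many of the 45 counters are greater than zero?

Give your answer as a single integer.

Step 1: insert kim at [8, 33] -> counters=[0,0,0,0,0,0,0,0,1,0,0,0,0,0,0,0,0,0,0,0,0,0,0,0,0,0,0,0,0,0,0,0,0,1,0,0,0,0,0,0,0,0,0,0,0]
Step 2: insert f at [13, 20] -> counters=[0,0,0,0,0,0,0,0,1,0,0,0,0,1,0,0,0,0,0,0,1,0,0,0,0,0,0,0,0,0,0,0,0,1,0,0,0,0,0,0,0,0,0,0,0]
Step 3: insert l at [8, 12] -> counters=[0,0,0,0,0,0,0,0,2,0,0,0,1,1,0,0,0,0,0,0,1,0,0,0,0,0,0,0,0,0,0,0,0,1,0,0,0,0,0,0,0,0,0,0,0]
Step 4: insert mg at [17, 43] -> counters=[0,0,0,0,0,0,0,0,2,0,0,0,1,1,0,0,0,1,0,0,1,0,0,0,0,0,0,0,0,0,0,0,0,1,0,0,0,0,0,0,0,0,0,1,0]
Step 5: insert f at [13, 20] -> counters=[0,0,0,0,0,0,0,0,2,0,0,0,1,2,0,0,0,1,0,0,2,0,0,0,0,0,0,0,0,0,0,0,0,1,0,0,0,0,0,0,0,0,0,1,0]
Step 6: delete l at [8, 12] -> counters=[0,0,0,0,0,0,0,0,1,0,0,0,0,2,0,0,0,1,0,0,2,0,0,0,0,0,0,0,0,0,0,0,0,1,0,0,0,0,0,0,0,0,0,1,0]
Step 7: delete f at [13, 20] -> counters=[0,0,0,0,0,0,0,0,1,0,0,0,0,1,0,0,0,1,0,0,1,0,0,0,0,0,0,0,0,0,0,0,0,1,0,0,0,0,0,0,0,0,0,1,0]
Step 8: insert mg at [17, 43] -> counters=[0,0,0,0,0,0,0,0,1,0,0,0,0,1,0,0,0,2,0,0,1,0,0,0,0,0,0,0,0,0,0,0,0,1,0,0,0,0,0,0,0,0,0,2,0]
Step 9: insert kim at [8, 33] -> counters=[0,0,0,0,0,0,0,0,2,0,0,0,0,1,0,0,0,2,0,0,1,0,0,0,0,0,0,0,0,0,0,0,0,2,0,0,0,0,0,0,0,0,0,2,0]
Step 10: insert f at [13, 20] -> counters=[0,0,0,0,0,0,0,0,2,0,0,0,0,2,0,0,0,2,0,0,2,0,0,0,0,0,0,0,0,0,0,0,0,2,0,0,0,0,0,0,0,0,0,2,0]
Step 11: insert l at [8, 12] -> counters=[0,0,0,0,0,0,0,0,3,0,0,0,1,2,0,0,0,2,0,0,2,0,0,0,0,0,0,0,0,0,0,0,0,2,0,0,0,0,0,0,0,0,0,2,0]
Step 12: insert l at [8, 12] -> counters=[0,0,0,0,0,0,0,0,4,0,0,0,2,2,0,0,0,2,0,0,2,0,0,0,0,0,0,0,0,0,0,0,0,2,0,0,0,0,0,0,0,0,0,2,0]
Step 13: insert kim at [8, 33] -> counters=[0,0,0,0,0,0,0,0,5,0,0,0,2,2,0,0,0,2,0,0,2,0,0,0,0,0,0,0,0,0,0,0,0,3,0,0,0,0,0,0,0,0,0,2,0]
Final counters=[0,0,0,0,0,0,0,0,5,0,0,0,2,2,0,0,0,2,0,0,2,0,0,0,0,0,0,0,0,0,0,0,0,3,0,0,0,0,0,0,0,0,0,2,0] -> 7 nonzero

Answer: 7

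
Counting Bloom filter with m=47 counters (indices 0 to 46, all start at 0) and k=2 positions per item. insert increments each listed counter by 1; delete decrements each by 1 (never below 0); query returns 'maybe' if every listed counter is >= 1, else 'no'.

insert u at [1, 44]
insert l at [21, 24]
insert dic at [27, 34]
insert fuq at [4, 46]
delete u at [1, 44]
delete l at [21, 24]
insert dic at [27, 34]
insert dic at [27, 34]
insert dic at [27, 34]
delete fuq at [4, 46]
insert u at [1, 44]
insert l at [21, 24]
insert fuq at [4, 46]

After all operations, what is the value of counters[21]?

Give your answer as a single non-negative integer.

Step 1: insert u at [1, 44] -> counters=[0,1,0,0,0,0,0,0,0,0,0,0,0,0,0,0,0,0,0,0,0,0,0,0,0,0,0,0,0,0,0,0,0,0,0,0,0,0,0,0,0,0,0,0,1,0,0]
Step 2: insert l at [21, 24] -> counters=[0,1,0,0,0,0,0,0,0,0,0,0,0,0,0,0,0,0,0,0,0,1,0,0,1,0,0,0,0,0,0,0,0,0,0,0,0,0,0,0,0,0,0,0,1,0,0]
Step 3: insert dic at [27, 34] -> counters=[0,1,0,0,0,0,0,0,0,0,0,0,0,0,0,0,0,0,0,0,0,1,0,0,1,0,0,1,0,0,0,0,0,0,1,0,0,0,0,0,0,0,0,0,1,0,0]
Step 4: insert fuq at [4, 46] -> counters=[0,1,0,0,1,0,0,0,0,0,0,0,0,0,0,0,0,0,0,0,0,1,0,0,1,0,0,1,0,0,0,0,0,0,1,0,0,0,0,0,0,0,0,0,1,0,1]
Step 5: delete u at [1, 44] -> counters=[0,0,0,0,1,0,0,0,0,0,0,0,0,0,0,0,0,0,0,0,0,1,0,0,1,0,0,1,0,0,0,0,0,0,1,0,0,0,0,0,0,0,0,0,0,0,1]
Step 6: delete l at [21, 24] -> counters=[0,0,0,0,1,0,0,0,0,0,0,0,0,0,0,0,0,0,0,0,0,0,0,0,0,0,0,1,0,0,0,0,0,0,1,0,0,0,0,0,0,0,0,0,0,0,1]
Step 7: insert dic at [27, 34] -> counters=[0,0,0,0,1,0,0,0,0,0,0,0,0,0,0,0,0,0,0,0,0,0,0,0,0,0,0,2,0,0,0,0,0,0,2,0,0,0,0,0,0,0,0,0,0,0,1]
Step 8: insert dic at [27, 34] -> counters=[0,0,0,0,1,0,0,0,0,0,0,0,0,0,0,0,0,0,0,0,0,0,0,0,0,0,0,3,0,0,0,0,0,0,3,0,0,0,0,0,0,0,0,0,0,0,1]
Step 9: insert dic at [27, 34] -> counters=[0,0,0,0,1,0,0,0,0,0,0,0,0,0,0,0,0,0,0,0,0,0,0,0,0,0,0,4,0,0,0,0,0,0,4,0,0,0,0,0,0,0,0,0,0,0,1]
Step 10: delete fuq at [4, 46] -> counters=[0,0,0,0,0,0,0,0,0,0,0,0,0,0,0,0,0,0,0,0,0,0,0,0,0,0,0,4,0,0,0,0,0,0,4,0,0,0,0,0,0,0,0,0,0,0,0]
Step 11: insert u at [1, 44] -> counters=[0,1,0,0,0,0,0,0,0,0,0,0,0,0,0,0,0,0,0,0,0,0,0,0,0,0,0,4,0,0,0,0,0,0,4,0,0,0,0,0,0,0,0,0,1,0,0]
Step 12: insert l at [21, 24] -> counters=[0,1,0,0,0,0,0,0,0,0,0,0,0,0,0,0,0,0,0,0,0,1,0,0,1,0,0,4,0,0,0,0,0,0,4,0,0,0,0,0,0,0,0,0,1,0,0]
Step 13: insert fuq at [4, 46] -> counters=[0,1,0,0,1,0,0,0,0,0,0,0,0,0,0,0,0,0,0,0,0,1,0,0,1,0,0,4,0,0,0,0,0,0,4,0,0,0,0,0,0,0,0,0,1,0,1]
Final counters=[0,1,0,0,1,0,0,0,0,0,0,0,0,0,0,0,0,0,0,0,0,1,0,0,1,0,0,4,0,0,0,0,0,0,4,0,0,0,0,0,0,0,0,0,1,0,1] -> counters[21]=1

Answer: 1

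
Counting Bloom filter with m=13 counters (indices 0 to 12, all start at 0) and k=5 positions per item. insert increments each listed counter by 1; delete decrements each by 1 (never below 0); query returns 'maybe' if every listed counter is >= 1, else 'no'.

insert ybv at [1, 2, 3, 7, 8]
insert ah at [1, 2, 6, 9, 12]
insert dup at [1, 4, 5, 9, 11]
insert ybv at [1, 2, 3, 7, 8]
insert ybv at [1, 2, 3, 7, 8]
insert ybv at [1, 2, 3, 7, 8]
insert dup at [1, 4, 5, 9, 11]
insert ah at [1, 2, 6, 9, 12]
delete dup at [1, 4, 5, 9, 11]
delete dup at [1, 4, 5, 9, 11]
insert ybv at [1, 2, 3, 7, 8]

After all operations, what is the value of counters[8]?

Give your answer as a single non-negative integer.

Step 1: insert ybv at [1, 2, 3, 7, 8] -> counters=[0,1,1,1,0,0,0,1,1,0,0,0,0]
Step 2: insert ah at [1, 2, 6, 9, 12] -> counters=[0,2,2,1,0,0,1,1,1,1,0,0,1]
Step 3: insert dup at [1, 4, 5, 9, 11] -> counters=[0,3,2,1,1,1,1,1,1,2,0,1,1]
Step 4: insert ybv at [1, 2, 3, 7, 8] -> counters=[0,4,3,2,1,1,1,2,2,2,0,1,1]
Step 5: insert ybv at [1, 2, 3, 7, 8] -> counters=[0,5,4,3,1,1,1,3,3,2,0,1,1]
Step 6: insert ybv at [1, 2, 3, 7, 8] -> counters=[0,6,5,4,1,1,1,4,4,2,0,1,1]
Step 7: insert dup at [1, 4, 5, 9, 11] -> counters=[0,7,5,4,2,2,1,4,4,3,0,2,1]
Step 8: insert ah at [1, 2, 6, 9, 12] -> counters=[0,8,6,4,2,2,2,4,4,4,0,2,2]
Step 9: delete dup at [1, 4, 5, 9, 11] -> counters=[0,7,6,4,1,1,2,4,4,3,0,1,2]
Step 10: delete dup at [1, 4, 5, 9, 11] -> counters=[0,6,6,4,0,0,2,4,4,2,0,0,2]
Step 11: insert ybv at [1, 2, 3, 7, 8] -> counters=[0,7,7,5,0,0,2,5,5,2,0,0,2]
Final counters=[0,7,7,5,0,0,2,5,5,2,0,0,2] -> counters[8]=5

Answer: 5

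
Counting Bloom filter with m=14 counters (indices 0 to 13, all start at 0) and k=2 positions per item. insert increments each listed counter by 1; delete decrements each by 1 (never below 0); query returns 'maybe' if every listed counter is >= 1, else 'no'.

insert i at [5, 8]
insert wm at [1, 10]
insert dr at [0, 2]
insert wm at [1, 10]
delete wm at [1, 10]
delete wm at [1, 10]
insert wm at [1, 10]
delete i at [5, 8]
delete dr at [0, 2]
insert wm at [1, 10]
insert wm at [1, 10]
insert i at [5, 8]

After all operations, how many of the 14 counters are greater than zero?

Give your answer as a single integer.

Answer: 4

Derivation:
Step 1: insert i at [5, 8] -> counters=[0,0,0,0,0,1,0,0,1,0,0,0,0,0]
Step 2: insert wm at [1, 10] -> counters=[0,1,0,0,0,1,0,0,1,0,1,0,0,0]
Step 3: insert dr at [0, 2] -> counters=[1,1,1,0,0,1,0,0,1,0,1,0,0,0]
Step 4: insert wm at [1, 10] -> counters=[1,2,1,0,0,1,0,0,1,0,2,0,0,0]
Step 5: delete wm at [1, 10] -> counters=[1,1,1,0,0,1,0,0,1,0,1,0,0,0]
Step 6: delete wm at [1, 10] -> counters=[1,0,1,0,0,1,0,0,1,0,0,0,0,0]
Step 7: insert wm at [1, 10] -> counters=[1,1,1,0,0,1,0,0,1,0,1,0,0,0]
Step 8: delete i at [5, 8] -> counters=[1,1,1,0,0,0,0,0,0,0,1,0,0,0]
Step 9: delete dr at [0, 2] -> counters=[0,1,0,0,0,0,0,0,0,0,1,0,0,0]
Step 10: insert wm at [1, 10] -> counters=[0,2,0,0,0,0,0,0,0,0,2,0,0,0]
Step 11: insert wm at [1, 10] -> counters=[0,3,0,0,0,0,0,0,0,0,3,0,0,0]
Step 12: insert i at [5, 8] -> counters=[0,3,0,0,0,1,0,0,1,0,3,0,0,0]
Final counters=[0,3,0,0,0,1,0,0,1,0,3,0,0,0] -> 4 nonzero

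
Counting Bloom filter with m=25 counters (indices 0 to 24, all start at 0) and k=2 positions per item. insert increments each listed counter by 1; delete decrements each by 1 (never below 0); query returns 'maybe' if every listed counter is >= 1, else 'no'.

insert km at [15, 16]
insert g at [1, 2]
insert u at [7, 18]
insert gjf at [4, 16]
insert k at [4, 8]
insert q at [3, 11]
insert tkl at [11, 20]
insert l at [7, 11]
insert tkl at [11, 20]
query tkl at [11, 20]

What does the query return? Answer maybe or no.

Answer: maybe

Derivation:
Step 1: insert km at [15, 16] -> counters=[0,0,0,0,0,0,0,0,0,0,0,0,0,0,0,1,1,0,0,0,0,0,0,0,0]
Step 2: insert g at [1, 2] -> counters=[0,1,1,0,0,0,0,0,0,0,0,0,0,0,0,1,1,0,0,0,0,0,0,0,0]
Step 3: insert u at [7, 18] -> counters=[0,1,1,0,0,0,0,1,0,0,0,0,0,0,0,1,1,0,1,0,0,0,0,0,0]
Step 4: insert gjf at [4, 16] -> counters=[0,1,1,0,1,0,0,1,0,0,0,0,0,0,0,1,2,0,1,0,0,0,0,0,0]
Step 5: insert k at [4, 8] -> counters=[0,1,1,0,2,0,0,1,1,0,0,0,0,0,0,1,2,0,1,0,0,0,0,0,0]
Step 6: insert q at [3, 11] -> counters=[0,1,1,1,2,0,0,1,1,0,0,1,0,0,0,1,2,0,1,0,0,0,0,0,0]
Step 7: insert tkl at [11, 20] -> counters=[0,1,1,1,2,0,0,1,1,0,0,2,0,0,0,1,2,0,1,0,1,0,0,0,0]
Step 8: insert l at [7, 11] -> counters=[0,1,1,1,2,0,0,2,1,0,0,3,0,0,0,1,2,0,1,0,1,0,0,0,0]
Step 9: insert tkl at [11, 20] -> counters=[0,1,1,1,2,0,0,2,1,0,0,4,0,0,0,1,2,0,1,0,2,0,0,0,0]
Query tkl: check counters[11]=4 counters[20]=2 -> maybe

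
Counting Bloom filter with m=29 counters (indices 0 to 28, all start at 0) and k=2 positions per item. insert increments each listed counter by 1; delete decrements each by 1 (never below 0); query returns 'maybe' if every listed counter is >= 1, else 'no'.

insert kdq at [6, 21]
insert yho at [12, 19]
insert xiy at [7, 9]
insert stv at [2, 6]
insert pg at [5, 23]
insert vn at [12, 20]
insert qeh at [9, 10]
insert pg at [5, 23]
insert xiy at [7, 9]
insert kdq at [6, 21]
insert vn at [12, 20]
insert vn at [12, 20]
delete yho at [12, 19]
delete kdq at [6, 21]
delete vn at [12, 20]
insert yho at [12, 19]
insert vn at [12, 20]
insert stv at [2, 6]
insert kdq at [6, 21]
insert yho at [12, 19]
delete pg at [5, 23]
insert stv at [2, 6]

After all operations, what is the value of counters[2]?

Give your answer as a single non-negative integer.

Step 1: insert kdq at [6, 21] -> counters=[0,0,0,0,0,0,1,0,0,0,0,0,0,0,0,0,0,0,0,0,0,1,0,0,0,0,0,0,0]
Step 2: insert yho at [12, 19] -> counters=[0,0,0,0,0,0,1,0,0,0,0,0,1,0,0,0,0,0,0,1,0,1,0,0,0,0,0,0,0]
Step 3: insert xiy at [7, 9] -> counters=[0,0,0,0,0,0,1,1,0,1,0,0,1,0,0,0,0,0,0,1,0,1,0,0,0,0,0,0,0]
Step 4: insert stv at [2, 6] -> counters=[0,0,1,0,0,0,2,1,0,1,0,0,1,0,0,0,0,0,0,1,0,1,0,0,0,0,0,0,0]
Step 5: insert pg at [5, 23] -> counters=[0,0,1,0,0,1,2,1,0,1,0,0,1,0,0,0,0,0,0,1,0,1,0,1,0,0,0,0,0]
Step 6: insert vn at [12, 20] -> counters=[0,0,1,0,0,1,2,1,0,1,0,0,2,0,0,0,0,0,0,1,1,1,0,1,0,0,0,0,0]
Step 7: insert qeh at [9, 10] -> counters=[0,0,1,0,0,1,2,1,0,2,1,0,2,0,0,0,0,0,0,1,1,1,0,1,0,0,0,0,0]
Step 8: insert pg at [5, 23] -> counters=[0,0,1,0,0,2,2,1,0,2,1,0,2,0,0,0,0,0,0,1,1,1,0,2,0,0,0,0,0]
Step 9: insert xiy at [7, 9] -> counters=[0,0,1,0,0,2,2,2,0,3,1,0,2,0,0,0,0,0,0,1,1,1,0,2,0,0,0,0,0]
Step 10: insert kdq at [6, 21] -> counters=[0,0,1,0,0,2,3,2,0,3,1,0,2,0,0,0,0,0,0,1,1,2,0,2,0,0,0,0,0]
Step 11: insert vn at [12, 20] -> counters=[0,0,1,0,0,2,3,2,0,3,1,0,3,0,0,0,0,0,0,1,2,2,0,2,0,0,0,0,0]
Step 12: insert vn at [12, 20] -> counters=[0,0,1,0,0,2,3,2,0,3,1,0,4,0,0,0,0,0,0,1,3,2,0,2,0,0,0,0,0]
Step 13: delete yho at [12, 19] -> counters=[0,0,1,0,0,2,3,2,0,3,1,0,3,0,0,0,0,0,0,0,3,2,0,2,0,0,0,0,0]
Step 14: delete kdq at [6, 21] -> counters=[0,0,1,0,0,2,2,2,0,3,1,0,3,0,0,0,0,0,0,0,3,1,0,2,0,0,0,0,0]
Step 15: delete vn at [12, 20] -> counters=[0,0,1,0,0,2,2,2,0,3,1,0,2,0,0,0,0,0,0,0,2,1,0,2,0,0,0,0,0]
Step 16: insert yho at [12, 19] -> counters=[0,0,1,0,0,2,2,2,0,3,1,0,3,0,0,0,0,0,0,1,2,1,0,2,0,0,0,0,0]
Step 17: insert vn at [12, 20] -> counters=[0,0,1,0,0,2,2,2,0,3,1,0,4,0,0,0,0,0,0,1,3,1,0,2,0,0,0,0,0]
Step 18: insert stv at [2, 6] -> counters=[0,0,2,0,0,2,3,2,0,3,1,0,4,0,0,0,0,0,0,1,3,1,0,2,0,0,0,0,0]
Step 19: insert kdq at [6, 21] -> counters=[0,0,2,0,0,2,4,2,0,3,1,0,4,0,0,0,0,0,0,1,3,2,0,2,0,0,0,0,0]
Step 20: insert yho at [12, 19] -> counters=[0,0,2,0,0,2,4,2,0,3,1,0,5,0,0,0,0,0,0,2,3,2,0,2,0,0,0,0,0]
Step 21: delete pg at [5, 23] -> counters=[0,0,2,0,0,1,4,2,0,3,1,0,5,0,0,0,0,0,0,2,3,2,0,1,0,0,0,0,0]
Step 22: insert stv at [2, 6] -> counters=[0,0,3,0,0,1,5,2,0,3,1,0,5,0,0,0,0,0,0,2,3,2,0,1,0,0,0,0,0]
Final counters=[0,0,3,0,0,1,5,2,0,3,1,0,5,0,0,0,0,0,0,2,3,2,0,1,0,0,0,0,0] -> counters[2]=3

Answer: 3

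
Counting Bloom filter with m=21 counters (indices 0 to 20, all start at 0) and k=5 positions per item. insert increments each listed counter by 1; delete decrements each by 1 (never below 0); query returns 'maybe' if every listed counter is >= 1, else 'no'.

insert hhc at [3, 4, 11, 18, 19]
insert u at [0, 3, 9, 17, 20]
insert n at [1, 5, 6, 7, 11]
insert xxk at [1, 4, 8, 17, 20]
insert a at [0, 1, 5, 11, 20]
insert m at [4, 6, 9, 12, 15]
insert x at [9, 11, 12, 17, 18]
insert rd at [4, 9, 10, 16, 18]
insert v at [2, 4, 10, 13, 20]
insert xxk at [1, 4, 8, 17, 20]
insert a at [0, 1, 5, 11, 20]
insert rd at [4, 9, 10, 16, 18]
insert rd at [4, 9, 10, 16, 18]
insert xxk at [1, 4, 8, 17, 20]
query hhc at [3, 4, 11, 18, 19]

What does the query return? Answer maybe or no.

Step 1: insert hhc at [3, 4, 11, 18, 19] -> counters=[0,0,0,1,1,0,0,0,0,0,0,1,0,0,0,0,0,0,1,1,0]
Step 2: insert u at [0, 3, 9, 17, 20] -> counters=[1,0,0,2,1,0,0,0,0,1,0,1,0,0,0,0,0,1,1,1,1]
Step 3: insert n at [1, 5, 6, 7, 11] -> counters=[1,1,0,2,1,1,1,1,0,1,0,2,0,0,0,0,0,1,1,1,1]
Step 4: insert xxk at [1, 4, 8, 17, 20] -> counters=[1,2,0,2,2,1,1,1,1,1,0,2,0,0,0,0,0,2,1,1,2]
Step 5: insert a at [0, 1, 5, 11, 20] -> counters=[2,3,0,2,2,2,1,1,1,1,0,3,0,0,0,0,0,2,1,1,3]
Step 6: insert m at [4, 6, 9, 12, 15] -> counters=[2,3,0,2,3,2,2,1,1,2,0,3,1,0,0,1,0,2,1,1,3]
Step 7: insert x at [9, 11, 12, 17, 18] -> counters=[2,3,0,2,3,2,2,1,1,3,0,4,2,0,0,1,0,3,2,1,3]
Step 8: insert rd at [4, 9, 10, 16, 18] -> counters=[2,3,0,2,4,2,2,1,1,4,1,4,2,0,0,1,1,3,3,1,3]
Step 9: insert v at [2, 4, 10, 13, 20] -> counters=[2,3,1,2,5,2,2,1,1,4,2,4,2,1,0,1,1,3,3,1,4]
Step 10: insert xxk at [1, 4, 8, 17, 20] -> counters=[2,4,1,2,6,2,2,1,2,4,2,4,2,1,0,1,1,4,3,1,5]
Step 11: insert a at [0, 1, 5, 11, 20] -> counters=[3,5,1,2,6,3,2,1,2,4,2,5,2,1,0,1,1,4,3,1,6]
Step 12: insert rd at [4, 9, 10, 16, 18] -> counters=[3,5,1,2,7,3,2,1,2,5,3,5,2,1,0,1,2,4,4,1,6]
Step 13: insert rd at [4, 9, 10, 16, 18] -> counters=[3,5,1,2,8,3,2,1,2,6,4,5,2,1,0,1,3,4,5,1,6]
Step 14: insert xxk at [1, 4, 8, 17, 20] -> counters=[3,6,1,2,9,3,2,1,3,6,4,5,2,1,0,1,3,5,5,1,7]
Query hhc: check counters[3]=2 counters[4]=9 counters[11]=5 counters[18]=5 counters[19]=1 -> maybe

Answer: maybe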